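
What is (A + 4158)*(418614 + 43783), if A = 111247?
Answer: 53362925785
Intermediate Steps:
(A + 4158)*(418614 + 43783) = (111247 + 4158)*(418614 + 43783) = 115405*462397 = 53362925785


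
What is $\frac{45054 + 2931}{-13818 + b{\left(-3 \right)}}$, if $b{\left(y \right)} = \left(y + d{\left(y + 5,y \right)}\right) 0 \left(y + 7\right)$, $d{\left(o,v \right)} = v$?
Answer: $- \frac{2285}{658} \approx -3.4726$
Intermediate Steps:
$b{\left(y \right)} = 0$ ($b{\left(y \right)} = \left(y + y\right) 0 \left(y + 7\right) = 2 y 0 \left(7 + y\right) = 2 y 0 = 0$)
$\frac{45054 + 2931}{-13818 + b{\left(-3 \right)}} = \frac{45054 + 2931}{-13818 + 0} = \frac{47985}{-13818} = 47985 \left(- \frac{1}{13818}\right) = - \frac{2285}{658}$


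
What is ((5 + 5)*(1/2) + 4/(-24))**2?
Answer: 841/36 ≈ 23.361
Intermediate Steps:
((5 + 5)*(1/2) + 4/(-24))**2 = (10*(1*(1/2)) + 4*(-1/24))**2 = (10*(1/2) - 1/6)**2 = (5 - 1/6)**2 = (29/6)**2 = 841/36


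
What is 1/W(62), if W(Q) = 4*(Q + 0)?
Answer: 1/248 ≈ 0.0040323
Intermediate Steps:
W(Q) = 4*Q
1/W(62) = 1/(4*62) = 1/248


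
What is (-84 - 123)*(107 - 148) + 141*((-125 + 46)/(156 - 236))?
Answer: 690099/80 ≈ 8626.2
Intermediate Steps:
(-84 - 123)*(107 - 148) + 141*((-125 + 46)/(156 - 236)) = -207*(-41) + 141*(-79/(-80)) = 8487 + 141*(-79*(-1/80)) = 8487 + 141*(79/80) = 8487 + 11139/80 = 690099/80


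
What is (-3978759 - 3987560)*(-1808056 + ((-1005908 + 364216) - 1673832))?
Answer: 32849753702020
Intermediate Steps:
(-3978759 - 3987560)*(-1808056 + ((-1005908 + 364216) - 1673832)) = -7966319*(-1808056 + (-641692 - 1673832)) = -7966319*(-1808056 - 2315524) = -7966319*(-4123580) = 32849753702020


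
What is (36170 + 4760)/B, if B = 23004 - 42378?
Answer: -20465/9687 ≈ -2.1126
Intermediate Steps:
B = -19374
(36170 + 4760)/B = (36170 + 4760)/(-19374) = 40930*(-1/19374) = -20465/9687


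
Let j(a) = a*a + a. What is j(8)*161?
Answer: 11592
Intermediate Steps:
j(a) = a + a² (j(a) = a² + a = a + a²)
j(8)*161 = (8*(1 + 8))*161 = (8*9)*161 = 72*161 = 11592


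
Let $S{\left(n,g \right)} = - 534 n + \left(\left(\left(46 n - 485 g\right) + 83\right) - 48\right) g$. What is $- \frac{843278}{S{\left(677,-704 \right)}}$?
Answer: $\frac{421639}{131341943} \approx 0.0032102$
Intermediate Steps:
$S{\left(n,g \right)} = - 534 n + g \left(35 - 485 g + 46 n\right)$ ($S{\left(n,g \right)} = - 534 n + \left(\left(\left(- 485 g + 46 n\right) + 83\right) - 48\right) g = - 534 n + \left(\left(83 - 485 g + 46 n\right) - 48\right) g = - 534 n + \left(35 - 485 g + 46 n\right) g = - 534 n + g \left(35 - 485 g + 46 n\right)$)
$- \frac{843278}{S{\left(677,-704 \right)}} = - \frac{843278}{\left(-534\right) 677 - 485 \left(-704\right)^{2} + 35 \left(-704\right) + 46 \left(-704\right) 677} = - \frac{843278}{-361518 - 240373760 - 24640 - 21923968} = - \frac{843278}{-262683886} = \left(-843278\right) \left(- \frac{1}{262683886}\right) = \frac{421639}{131341943}$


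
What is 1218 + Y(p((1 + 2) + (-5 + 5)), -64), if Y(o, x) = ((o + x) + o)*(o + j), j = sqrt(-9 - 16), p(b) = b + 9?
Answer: 738 - 200*I ≈ 738.0 - 200.0*I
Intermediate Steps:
p(b) = 9 + b
j = 5*I (j = sqrt(-25) = 5*I ≈ 5.0*I)
Y(o, x) = (o + 5*I)*(x + 2*o) (Y(o, x) = ((o + x) + o)*(o + 5*I) = (x + 2*o)*(o + 5*I) = (o + 5*I)*(x + 2*o))
1218 + Y(p((1 + 2) + (-5 + 5)), -64) = 1218 + (2*(9 + ((1 + 2) + (-5 + 5)))**2 + (9 + ((1 + 2) + (-5 + 5)))*(-64) + 5*I*(-64) + 10*I*(9 + ((1 + 2) + (-5 + 5)))) = 1218 + (2*(9 + (3 + 0))**2 + (9 + (3 + 0))*(-64) - 320*I + 10*I*(9 + (3 + 0))) = 1218 + (2*(9 + 3)**2 + (9 + 3)*(-64) - 320*I + 10*I*(9 + 3)) = 1218 + (2*12**2 + 12*(-64) - 320*I + 10*I*12) = 1218 + (2*144 - 768 - 320*I + 120*I) = 1218 + (288 - 768 - 320*I + 120*I) = 1218 + (-480 - 200*I) = 738 - 200*I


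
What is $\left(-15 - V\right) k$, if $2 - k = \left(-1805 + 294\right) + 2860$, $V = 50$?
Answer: $87555$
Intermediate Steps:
$k = -1347$ ($k = 2 - \left(\left(-1805 + 294\right) + 2860\right) = 2 - \left(-1511 + 2860\right) = 2 - 1349 = -1347$)
$\left(-15 - V\right) k = \left(-15 - 50\right) \left(-1347\right) = \left(-65\right) \left(-1347\right) = 87555$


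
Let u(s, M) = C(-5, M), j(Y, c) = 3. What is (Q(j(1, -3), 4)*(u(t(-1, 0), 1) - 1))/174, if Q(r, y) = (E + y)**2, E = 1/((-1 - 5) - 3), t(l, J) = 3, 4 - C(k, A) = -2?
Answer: 6125/14094 ≈ 0.43458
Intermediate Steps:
C(k, A) = 6 (C(k, A) = 4 - 1*(-2) = 4 + 2 = 6)
E = -1/9 (E = 1/(-6 - 3) = 1/(-9) = -1/9 ≈ -0.11111)
u(s, M) = 6
Q(r, y) = (-1/9 + y)**2
(Q(j(1, -3), 4)*(u(t(-1, 0), 1) - 1))/174 = (((-1 + 9*4)**2/81)*(6 - 1))/174 = (((-1 + 36)**2/81)*5)*(1/174) = (((1/81)*35**2)*5)*(1/174) = (((1/81)*1225)*5)*(1/174) = ((1225/81)*5)*(1/174) = (6125/81)*(1/174) = 6125/14094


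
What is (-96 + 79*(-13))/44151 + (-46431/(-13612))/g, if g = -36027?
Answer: -61418737837/2405736598236 ≈ -0.025530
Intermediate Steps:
(-96 + 79*(-13))/44151 + (-46431/(-13612))/g = (-96 + 79*(-13))/44151 - 46431/(-13612)/(-36027) = (-96 - 1027)*(1/44151) - 46431*(-1/13612)*(-1/36027) = -1123*1/44151 + (46431/13612)*(-1/36027) = -1123/44151 - 5159/54488836 = -61418737837/2405736598236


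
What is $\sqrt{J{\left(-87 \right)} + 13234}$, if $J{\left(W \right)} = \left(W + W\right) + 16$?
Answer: $2 \sqrt{3269} \approx 114.35$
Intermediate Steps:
$J{\left(W \right)} = 16 + 2 W$ ($J{\left(W \right)} = 2 W + 16 = 16 + 2 W$)
$\sqrt{J{\left(-87 \right)} + 13234} = \sqrt{\left(16 + 2 \left(-87\right)\right) + 13234} = \sqrt{\left(16 - 174\right) + 13234} = \sqrt{-158 + 13234} = \sqrt{13076} = 2 \sqrt{3269}$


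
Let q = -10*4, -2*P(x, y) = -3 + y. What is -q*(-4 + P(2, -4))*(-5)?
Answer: 100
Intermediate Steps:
P(x, y) = 3/2 - y/2 (P(x, y) = -(-3 + y)/2 = 3/2 - y/2)
q = -40
-q*(-4 + P(2, -4))*(-5) = -(-40)*(-4 + (3/2 - ½*(-4)))*(-5) = -(-40)*(-4 + (3/2 + 2))*(-5) = -(-40)*(-4 + 7/2)*(-5) = -(-40)*(-½*(-5)) = -(-40)*5/2 = -1*(-100) = 100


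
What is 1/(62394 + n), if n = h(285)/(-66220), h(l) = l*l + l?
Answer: 602/37560447 ≈ 1.6028e-5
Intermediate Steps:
h(l) = l + l**2 (h(l) = l**2 + l = l + l**2)
n = -741/602 (n = (285*(1 + 285))/(-66220) = (285*286)*(-1/66220) = 81510*(-1/66220) = -741/602 ≈ -1.2309)
1/(62394 + n) = 1/(62394 - 741/602) = 1/(37560447/602) = 602/37560447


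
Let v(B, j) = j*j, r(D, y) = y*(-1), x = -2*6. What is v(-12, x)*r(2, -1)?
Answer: 144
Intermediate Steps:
x = -12
r(D, y) = -y
v(B, j) = j²
v(-12, x)*r(2, -1) = (-12)²*(-1*(-1)) = 144*1 = 144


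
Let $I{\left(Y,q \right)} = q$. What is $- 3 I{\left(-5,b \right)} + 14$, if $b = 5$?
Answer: $-1$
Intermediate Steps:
$- 3 I{\left(-5,b \right)} + 14 = \left(-3\right) 5 + 14 = -15 + 14 = -1$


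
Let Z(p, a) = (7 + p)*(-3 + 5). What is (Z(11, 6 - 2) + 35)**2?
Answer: 5041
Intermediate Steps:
Z(p, a) = 14 + 2*p (Z(p, a) = (7 + p)*2 = 14 + 2*p)
(Z(11, 6 - 2) + 35)**2 = ((14 + 2*11) + 35)**2 = ((14 + 22) + 35)**2 = (36 + 35)**2 = 71**2 = 5041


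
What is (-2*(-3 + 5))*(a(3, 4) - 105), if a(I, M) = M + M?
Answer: 388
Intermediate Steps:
a(I, M) = 2*M
(-2*(-3 + 5))*(a(3, 4) - 105) = (-2*(-3 + 5))*(2*4 - 105) = (-2*2)*(8 - 105) = -4*(-97) = 388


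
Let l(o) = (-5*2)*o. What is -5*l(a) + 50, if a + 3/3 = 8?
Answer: 400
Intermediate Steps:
a = 7 (a = -1 + 8 = 7)
l(o) = -10*o
-5*l(a) + 50 = -(-50)*7 + 50 = -5*(-70) + 50 = 350 + 50 = 400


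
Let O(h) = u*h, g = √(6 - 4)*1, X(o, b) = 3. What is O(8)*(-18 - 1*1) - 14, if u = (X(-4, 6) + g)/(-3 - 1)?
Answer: 100 + 38*√2 ≈ 153.74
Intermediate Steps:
g = √2 (g = √2*1 = √2 ≈ 1.4142)
u = -¾ - √2/4 (u = (3 + √2)/(-3 - 1) = (3 + √2)/(-4) = (3 + √2)*(-¼) = -¾ - √2/4 ≈ -1.1036)
O(h) = h*(-¾ - √2/4) (O(h) = (-¾ - √2/4)*h = h*(-¾ - √2/4))
O(8)*(-18 - 1*1) - 14 = (-¼*8*(3 + √2))*(-18 - 1*1) - 14 = (-6 - 2*√2)*(-18 - 1) - 14 = (-6 - 2*√2)*(-19) - 14 = (114 + 38*√2) - 14 = 100 + 38*√2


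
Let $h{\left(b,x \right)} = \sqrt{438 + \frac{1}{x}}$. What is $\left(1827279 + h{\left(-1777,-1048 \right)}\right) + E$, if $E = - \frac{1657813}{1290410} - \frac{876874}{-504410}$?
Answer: $\frac{118936835391078291}{65089570810} + \frac{\sqrt{120264026}}{524} \approx 1.8273 \cdot 10^{6}$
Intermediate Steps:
$E = \frac{29530952301}{65089570810}$ ($E = \left(-1657813\right) \frac{1}{1290410} - - \frac{438437}{252205} = - \frac{1657813}{1290410} + \frac{438437}{252205} = \frac{29530952301}{65089570810} \approx 0.4537$)
$\left(1827279 + h{\left(-1777,-1048 \right)}\right) + E = \left(1827279 + \sqrt{438 + \frac{1}{-1048}}\right) + \frac{29530952301}{65089570810} = \left(1827279 + \sqrt{438 - \frac{1}{1048}}\right) + \frac{29530952301}{65089570810} = \left(1827279 + \sqrt{\frac{459023}{1048}}\right) + \frac{29530952301}{65089570810} = \left(1827279 + \frac{\sqrt{120264026}}{524}\right) + \frac{29530952301}{65089570810} = \frac{118936835391078291}{65089570810} + \frac{\sqrt{120264026}}{524}$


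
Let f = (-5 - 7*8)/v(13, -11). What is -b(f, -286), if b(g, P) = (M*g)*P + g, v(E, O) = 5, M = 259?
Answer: -4518453/5 ≈ -9.0369e+5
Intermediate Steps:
f = -61/5 (f = (-5 - 7*8)/5 = (-5 - 56)*(⅕) = -61*⅕ = -61/5 ≈ -12.200)
b(g, P) = g + 259*P*g (b(g, P) = (259*g)*P + g = 259*P*g + g = g + 259*P*g)
-b(f, -286) = -(-61)*(1 + 259*(-286))/5 = -(-61)*(1 - 74074)/5 = -(-61)*(-74073)/5 = -1*4518453/5 = -4518453/5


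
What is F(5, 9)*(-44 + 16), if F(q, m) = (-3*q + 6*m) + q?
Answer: -1232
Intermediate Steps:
F(q, m) = -2*q + 6*m
F(5, 9)*(-44 + 16) = (-2*5 + 6*9)*(-44 + 16) = (-10 + 54)*(-28) = 44*(-28) = -1232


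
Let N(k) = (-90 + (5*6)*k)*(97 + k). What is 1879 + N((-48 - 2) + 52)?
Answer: -1091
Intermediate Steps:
N(k) = (-90 + 30*k)*(97 + k)
1879 + N((-48 - 2) + 52) = 1879 + (-8730 + 30*((-48 - 2) + 52)² + 2820*((-48 - 2) + 52)) = 1879 + (-8730 + 30*(-50 + 52)² + 2820*(-50 + 52)) = 1879 + (-8730 + 30*2² + 2820*2) = 1879 + (-8730 + 30*4 + 5640) = 1879 + (-8730 + 120 + 5640) = 1879 - 2970 = -1091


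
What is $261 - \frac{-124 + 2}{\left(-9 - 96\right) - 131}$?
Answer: $\frac{30737}{118} \approx 260.48$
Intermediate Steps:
$261 - \frac{-124 + 2}{\left(-9 - 96\right) - 131} = 261 - - \frac{122}{-105 - 131} = 261 - - \frac{122}{-236} = 261 - \left(-122\right) \left(- \frac{1}{236}\right) = 261 - \frac{61}{118} = \frac{30737}{118}$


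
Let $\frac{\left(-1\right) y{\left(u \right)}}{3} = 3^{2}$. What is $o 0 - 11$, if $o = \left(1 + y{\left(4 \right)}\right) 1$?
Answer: $-11$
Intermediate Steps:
$y{\left(u \right)} = -27$ ($y{\left(u \right)} = - 3 \cdot 3^{2} = \left(-3\right) 9 = -27$)
$o = -26$ ($o = \left(1 - 27\right) 1 = \left(-26\right) 1 = -26$)
$o 0 - 11 = \left(-26\right) 0 - 11 = 0 - 11 = -11$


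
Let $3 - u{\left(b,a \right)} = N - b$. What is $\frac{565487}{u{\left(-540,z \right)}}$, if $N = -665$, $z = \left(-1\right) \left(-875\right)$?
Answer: $\frac{565487}{128} \approx 4417.9$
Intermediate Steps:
$z = 875$
$u{\left(b,a \right)} = 668 + b$ ($u{\left(b,a \right)} = 3 - \left(-665 - b\right) = 3 + \left(665 + b\right) = 668 + b$)
$\frac{565487}{u{\left(-540,z \right)}} = \frac{565487}{668 - 540} = \frac{565487}{128}$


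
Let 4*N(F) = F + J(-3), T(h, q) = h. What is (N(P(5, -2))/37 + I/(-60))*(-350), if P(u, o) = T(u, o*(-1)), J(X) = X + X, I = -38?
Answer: -48685/222 ≈ -219.30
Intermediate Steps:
J(X) = 2*X
P(u, o) = u
N(F) = -3/2 + F/4 (N(F) = (F + 2*(-3))/4 = (F - 6)/4 = (-6 + F)/4 = -3/2 + F/4)
(N(P(5, -2))/37 + I/(-60))*(-350) = ((-3/2 + (1/4)*5)/37 - 38/(-60))*(-350) = ((-3/2 + 5/4)*(1/37) - 38*(-1/60))*(-350) = (-1/4*1/37 + 19/30)*(-350) = (-1/148 + 19/30)*(-350) = (1391/2220)*(-350) = -48685/222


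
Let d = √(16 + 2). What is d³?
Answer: 54*√2 ≈ 76.368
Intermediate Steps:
d = 3*√2 (d = √18 = 3*√2 ≈ 4.2426)
d³ = (3*√2)³ = 54*√2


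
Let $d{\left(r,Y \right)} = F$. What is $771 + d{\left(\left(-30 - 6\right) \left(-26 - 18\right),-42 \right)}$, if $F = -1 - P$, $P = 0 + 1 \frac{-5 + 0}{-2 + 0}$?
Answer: $\frac{1535}{2} \approx 767.5$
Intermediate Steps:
$P = \frac{5}{2}$ ($P = 0 + 1 \left(- \frac{5}{-2}\right) = 0 + 1 \left(\left(-5\right) \left(- \frac{1}{2}\right)\right) = 0 + 1 \cdot \frac{5}{2} = 0 + \frac{5}{2} = \frac{5}{2} \approx 2.5$)
$F = - \frac{7}{2}$ ($F = -1 - \frac{5}{2} = - \frac{7}{2} \approx -3.5$)
$d{\left(r,Y \right)} = - \frac{7}{2}$
$771 + d{\left(\left(-30 - 6\right) \left(-26 - 18\right),-42 \right)} = 771 - \frac{7}{2} = \frac{1535}{2}$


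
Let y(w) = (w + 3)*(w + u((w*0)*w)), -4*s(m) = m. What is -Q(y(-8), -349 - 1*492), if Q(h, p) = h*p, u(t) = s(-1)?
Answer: 130355/4 ≈ 32589.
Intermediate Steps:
s(m) = -m/4
u(t) = ¼ (u(t) = -¼*(-1) = ¼)
y(w) = (3 + w)*(¼ + w) (y(w) = (w + 3)*(w + ¼) = (3 + w)*(¼ + w))
-Q(y(-8), -349 - 1*492) = -(¾ + (-8)² + (13/4)*(-8))*(-349 - 1*492) = -(¾ + 64 - 26)*(-349 - 492) = -155*(-841)/4 = -1*(-130355/4) = 130355/4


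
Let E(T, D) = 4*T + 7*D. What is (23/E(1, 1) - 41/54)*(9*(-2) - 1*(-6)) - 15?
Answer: -3067/99 ≈ -30.980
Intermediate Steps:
(23/E(1, 1) - 41/54)*(9*(-2) - 1*(-6)) - 15 = (23/(4*1 + 7*1) - 41/54)*(9*(-2) - 1*(-6)) - 15 = (23/(4 + 7) - 41*1/54)*(-18 + 6) - 15 = (23/11 - 41/54)*(-12) - 15 = (791/594)*(-12) - 15 = -1582/99 - 15 = -3067/99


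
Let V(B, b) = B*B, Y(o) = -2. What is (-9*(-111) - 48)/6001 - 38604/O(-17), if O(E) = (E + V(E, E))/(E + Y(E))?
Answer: 64733061/24004 ≈ 2696.8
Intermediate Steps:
V(B, b) = B**2
O(E) = (E + E**2)/(-2 + E) (O(E) = (E + E**2)/(E - 2) = (E + E**2)/(-2 + E))
(-9*(-111) - 48)/6001 - 38604/O(-17) = (-9*(-111) - 48)/6001 - 38604*(-(-2 - 17)/(17*(1 - 17))) = (999 - 48)*(1/6001) - 38604/((-17*(-16)/(-19))) = 951*(1/6001) - 38604/((-17*(-1/19)*(-16))) = 951/6001 - 38604/(-272/19) = 951/6001 - 38604*(-19/272) = 951/6001 + 183369/68 = 64733061/24004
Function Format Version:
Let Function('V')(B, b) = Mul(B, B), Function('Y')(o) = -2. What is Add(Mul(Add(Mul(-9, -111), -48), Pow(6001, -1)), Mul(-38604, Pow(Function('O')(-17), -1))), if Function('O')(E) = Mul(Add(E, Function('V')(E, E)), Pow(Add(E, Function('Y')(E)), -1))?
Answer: Rational(64733061, 24004) ≈ 2696.8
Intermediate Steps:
Function('V')(B, b) = Pow(B, 2)
Function('O')(E) = Mul(Pow(Add(-2, E), -1), Add(E, Pow(E, 2))) (Function('O')(E) = Mul(Add(E, Pow(E, 2)), Pow(Add(E, -2), -1)) = Mul(Add(E, Pow(E, 2)), Pow(Add(-2, E), -1)) = Mul(Pow(Add(-2, E), -1), Add(E, Pow(E, 2))))
Add(Mul(Add(Mul(-9, -111), -48), Pow(6001, -1)), Mul(-38604, Pow(Function('O')(-17), -1))) = Add(Mul(Add(Mul(-9, -111), -48), Pow(6001, -1)), Mul(-38604, Pow(Mul(-17, Pow(Add(-2, -17), -1), Add(1, -17)), -1))) = Add(Mul(Add(999, -48), Rational(1, 6001)), Mul(-38604, Pow(Mul(-17, Pow(-19, -1), -16), -1))) = Add(Mul(951, Rational(1, 6001)), Mul(-38604, Pow(Mul(-17, Rational(-1, 19), -16), -1))) = Add(Rational(951, 6001), Mul(-38604, Pow(Rational(-272, 19), -1))) = Add(Rational(951, 6001), Mul(-38604, Rational(-19, 272))) = Add(Rational(951, 6001), Rational(183369, 68)) = Rational(64733061, 24004)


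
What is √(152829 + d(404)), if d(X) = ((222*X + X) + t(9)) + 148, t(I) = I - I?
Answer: √243069 ≈ 493.02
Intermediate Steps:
t(I) = 0
d(X) = 148 + 223*X (d(X) = ((222*X + X) + 0) + 148 = (223*X + 0) + 148 = 223*X + 148 = 148 + 223*X)
√(152829 + d(404)) = √(152829 + (148 + 223*404)) = √(152829 + (148 + 90092)) = √(152829 + 90240) = √243069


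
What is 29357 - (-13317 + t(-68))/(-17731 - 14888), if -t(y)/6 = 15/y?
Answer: 10852603563/369682 ≈ 29357.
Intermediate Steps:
t(y) = -90/y
29357 - (-13317 + t(-68))/(-17731 - 14888) = 29357 - (-13317 - 90/(-68))/(-17731 - 14888) = 29357 - (-13317 - 90*(-1/68))/(-32619) = 29357 - (-13317 + 45/34)*(-1)/32619 = 29357 - (-452733)*(-1)/(34*32619) = 29357 - 1*150911/369682 = 29357 - 150911/369682 = 10852603563/369682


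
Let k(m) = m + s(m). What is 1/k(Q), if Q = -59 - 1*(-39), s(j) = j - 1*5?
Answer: -1/45 ≈ -0.022222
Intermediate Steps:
s(j) = -5 + j (s(j) = j - 5 = -5 + j)
Q = -20 (Q = -59 + 39 = -20)
k(m) = -5 + 2*m (k(m) = m + (-5 + m) = -5 + 2*m)
1/k(Q) = 1/(-5 + 2*(-20)) = 1/(-5 - 40) = 1/(-45) = -1/45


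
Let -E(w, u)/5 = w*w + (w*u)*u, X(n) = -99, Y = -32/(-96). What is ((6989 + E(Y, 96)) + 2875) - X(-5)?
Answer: -48578/9 ≈ -5397.6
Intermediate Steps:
Y = ⅓ (Y = -32*(-1/96) = ⅓ ≈ 0.33333)
E(w, u) = -5*w² - 5*w*u² (E(w, u) = -5*(w*w + (w*u)*u) = -5*(w² + (u*w)*u) = -5*(w² + w*u²) = -5*w² - 5*w*u²)
((6989 + E(Y, 96)) + 2875) - X(-5) = ((6989 - 5*⅓*(⅓ + 96²)) + 2875) - 1*(-99) = ((6989 - 5*⅓*(⅓ + 9216)) + 2875) + 99 = ((6989 - 5*⅓*27649/3) + 2875) + 99 = ((6989 - 138245/9) + 2875) + 99 = (-75344/9 + 2875) + 99 = -49469/9 + 99 = -48578/9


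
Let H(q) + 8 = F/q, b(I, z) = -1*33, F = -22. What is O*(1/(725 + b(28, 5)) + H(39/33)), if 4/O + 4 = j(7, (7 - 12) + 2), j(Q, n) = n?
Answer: 239419/15743 ≈ 15.208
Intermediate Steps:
b(I, z) = -33
H(q) = -8 - 22/q
O = -4/7 (O = 4/(-4 + ((7 - 12) + 2)) = 4/(-4 + (-5 + 2)) = 4/(-4 - 3) = 4/(-7) = 4*(-1/7) = -4/7 ≈ -0.57143)
O*(1/(725 + b(28, 5)) + H(39/33)) = -4*(1/(725 - 33) + (-8 - 22/(39/33)))/7 = -4*(1/692 + (-8 - 22/(39*(1/33))))/7 = -4*(1/692 + (-8 - 22/13/11))/7 = -4*(1/692 + (-8 - 22*11/13))/7 = -4*(1/692 + (-8 - 242/13))/7 = -4*(1/692 - 346/13)/7 = -4/7*(-239419/8996) = 239419/15743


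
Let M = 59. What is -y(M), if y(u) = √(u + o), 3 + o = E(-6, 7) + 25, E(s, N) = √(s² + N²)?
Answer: -√(81 + √85) ≈ -9.4984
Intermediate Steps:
E(s, N) = √(N² + s²)
o = 22 + √85 (o = -3 + (√(7² + (-6)²) + 25) = -3 + (√(49 + 36) + 25) = -3 + (√85 + 25) = -3 + (25 + √85) = 22 + √85 ≈ 31.220)
y(u) = √(22 + u + √85) (y(u) = √(u + (22 + √85)) = √(22 + u + √85))
-y(M) = -√(22 + 59 + √85) = -√(81 + √85)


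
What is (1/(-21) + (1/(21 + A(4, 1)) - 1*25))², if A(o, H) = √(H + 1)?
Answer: 53117804611/84989961 + 460946*√2/4047141 ≈ 625.15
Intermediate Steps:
A(o, H) = √(1 + H)
(1/(-21) + (1/(21 + A(4, 1)) - 1*25))² = (1/(-21) + (1/(21 + √(1 + 1)) - 1*25))² = (-1/21 + (1/(21 + √2) - 25))² = (-1/21 + (-25 + 1/(21 + √2)))² = (-526/21 + 1/(21 + √2))²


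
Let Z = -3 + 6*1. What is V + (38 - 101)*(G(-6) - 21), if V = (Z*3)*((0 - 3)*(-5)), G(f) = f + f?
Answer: 2214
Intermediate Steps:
G(f) = 2*f
Z = 3 (Z = -3 + 6 = 3)
V = 135 (V = (3*3)*((0 - 3)*(-5)) = 9*(-3*(-5)) = 9*15 = 135)
V + (38 - 101)*(G(-6) - 21) = 135 + (38 - 101)*(2*(-6) - 21) = 135 - 63*(-12 - 21) = 135 - 63*(-33) = 135 + 2079 = 2214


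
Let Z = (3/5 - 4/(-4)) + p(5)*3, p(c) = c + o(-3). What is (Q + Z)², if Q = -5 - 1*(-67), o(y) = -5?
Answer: 101124/25 ≈ 4045.0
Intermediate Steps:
Q = 62 (Q = -5 + 67 = 62)
p(c) = -5 + c (p(c) = c - 5 = -5 + c)
Z = 8/5 (Z = (3/5 - 4/(-4)) + (-5 + 5)*3 = (3*(⅕) - 4*(-¼)) + 0*3 = (⅗ + 1) + 0 = 8/5 + 0 = 8/5 ≈ 1.6000)
(Q + Z)² = (62 + 8/5)² = (318/5)² = 101124/25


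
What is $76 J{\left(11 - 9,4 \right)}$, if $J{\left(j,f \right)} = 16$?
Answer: $1216$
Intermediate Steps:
$76 J{\left(11 - 9,4 \right)} = 76 \cdot 16 = 1216$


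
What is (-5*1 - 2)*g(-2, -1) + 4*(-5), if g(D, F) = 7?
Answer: -69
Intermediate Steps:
(-5*1 - 2)*g(-2, -1) + 4*(-5) = (-5*1 - 2)*7 + 4*(-5) = (-5 - 2)*7 - 20 = -7*7 - 20 = -49 - 20 = -69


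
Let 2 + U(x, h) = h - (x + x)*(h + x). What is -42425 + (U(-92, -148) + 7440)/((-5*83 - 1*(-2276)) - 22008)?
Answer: -854699605/20147 ≈ -42423.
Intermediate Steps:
U(x, h) = -2 + h - 2*x*(h + x) (U(x, h) = -2 + (h - (x + x)*(h + x)) = -2 + (h - 2*x*(h + x)) = -2 + h - 2*x*(h + x))
-42425 + (U(-92, -148) + 7440)/((-5*83 - 1*(-2276)) - 22008) = -42425 + ((-2 - 148 - 2*(-92)² - 2*(-148)*(-92)) + 7440)/((-5*83 - 1*(-2276)) - 22008) = -42425 + ((-2 - 148 - 2*8464 - 27232) + 7440)/((-415 + 2276) - 22008) = -42425 + ((-2 - 148 - 16928 - 27232) + 7440)/(1861 - 22008) = -42425 + (-44310 + 7440)/(-20147) = -42425 - 36870*(-1/20147) = -42425 + 36870/20147 = -854699605/20147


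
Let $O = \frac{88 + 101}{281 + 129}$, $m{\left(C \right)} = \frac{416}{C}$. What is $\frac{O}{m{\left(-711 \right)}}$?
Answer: $- \frac{134379}{170560} \approx -0.78787$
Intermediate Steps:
$O = \frac{189}{410}$ ($O = \frac{1}{410} \cdot 189 = \frac{189}{410} \approx 0.46098$)
$\frac{O}{m{\left(-711 \right)}} = \frac{189}{410 \frac{416}{-711}} = \frac{189}{410 \cdot 416 \left(- \frac{1}{711}\right)} = \frac{189}{410 \left(- \frac{416}{711}\right)} = \frac{189}{410} \left(- \frac{711}{416}\right) = - \frac{134379}{170560}$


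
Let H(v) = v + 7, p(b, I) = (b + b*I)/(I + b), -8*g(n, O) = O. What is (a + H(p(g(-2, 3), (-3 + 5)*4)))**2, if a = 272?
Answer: 288728064/3721 ≈ 77594.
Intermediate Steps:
g(n, O) = -O/8
p(b, I) = (b + I*b)/(I + b)
H(v) = 7 + v
(a + H(p(g(-2, 3), (-3 + 5)*4)))**2 = (272 + (7 + (-1/8*3)*(1 + (-3 + 5)*4)/((-3 + 5)*4 - 1/8*3)))**2 = (272 + (7 - 3*(1 + 2*4)/(8*(2*4 - 3/8))))**2 = (272 + (7 - 3*(1 + 8)/(8*(8 - 3/8))))**2 = (272 + (7 - 3/8*9/61/8))**2 = (272 + (7 - 3/8*8/61*9))**2 = (272 + (7 - 27/61))**2 = (272 + 400/61)**2 = (16992/61)**2 = 288728064/3721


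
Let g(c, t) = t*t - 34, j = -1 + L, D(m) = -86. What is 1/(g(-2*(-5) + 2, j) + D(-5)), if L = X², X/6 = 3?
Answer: 1/104209 ≈ 9.5961e-6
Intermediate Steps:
X = 18 (X = 6*3 = 18)
L = 324 (L = 18² = 324)
j = 323 (j = -1 + 324 = 323)
g(c, t) = -34 + t² (g(c, t) = t² - 34 = -34 + t²)
1/(g(-2*(-5) + 2, j) + D(-5)) = 1/((-34 + 323²) - 86) = 1/((-34 + 104329) - 86) = 1/(104295 - 86) = 1/104209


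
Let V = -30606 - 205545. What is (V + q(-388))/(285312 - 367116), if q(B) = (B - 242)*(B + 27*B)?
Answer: -2202723/27268 ≈ -80.781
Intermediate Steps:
q(B) = 28*B*(-242 + B) (q(B) = (-242 + B)*(28*B) = 28*B*(-242 + B))
V = -236151
(V + q(-388))/(285312 - 367116) = (-236151 + 28*(-388)*(-242 - 388))/(285312 - 367116) = (-236151 + 28*(-388)*(-630))/(-81804) = (-236151 + 6844320)*(-1/81804) = 6608169*(-1/81804) = -2202723/27268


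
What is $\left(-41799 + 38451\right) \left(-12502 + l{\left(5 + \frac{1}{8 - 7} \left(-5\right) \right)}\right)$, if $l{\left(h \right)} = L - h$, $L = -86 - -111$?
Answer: $41772996$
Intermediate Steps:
$L = 25$ ($L = -86 + 111 = 25$)
$l{\left(h \right)} = 25 - h$
$\left(-41799 + 38451\right) \left(-12502 + l{\left(5 + \frac{1}{8 - 7} \left(-5\right) \right)}\right) = \left(-41799 + 38451\right) \left(-12502 + \left(25 - \left(5 + \frac{1}{8 - 7} \left(-5\right)\right)\right)\right) = - 3348 \left(-12502 + \left(25 - \left(5 + 1^{-1} \left(-5\right)\right)\right)\right) = - 3348 \left(-12502 + \left(25 - \left(5 + 1 \left(-5\right)\right)\right)\right) = - 3348 \left(-12502 + \left(25 - \left(5 - 5\right)\right)\right) = - 3348 \left(-12502 + \left(25 - 0\right)\right) = - 3348 \left(-12502 + \left(25 + 0\right)\right) = - 3348 \left(-12502 + 25\right) = \left(-3348\right) \left(-12477\right) = 41772996$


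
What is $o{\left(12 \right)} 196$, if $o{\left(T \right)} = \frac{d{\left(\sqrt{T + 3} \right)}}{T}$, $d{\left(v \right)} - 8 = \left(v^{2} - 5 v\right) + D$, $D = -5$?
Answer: $294 - \frac{245 \sqrt{15}}{3} \approx -22.294$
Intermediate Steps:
$d{\left(v \right)} = 3 + v^{2} - 5 v$ ($d{\left(v \right)} = 8 - \left(5 - v^{2} + 5 v\right) = 3 + v^{2} - 5 v$)
$o{\left(T \right)} = \frac{6 + T - 5 \sqrt{3 + T}}{T}$ ($o{\left(T \right)} = \frac{3 + \left(\sqrt{T + 3}\right)^{2} - 5 \sqrt{T + 3}}{T} = \frac{3 + \left(\sqrt{3 + T}\right)^{2} - 5 \sqrt{3 + T}}{T} = \frac{3 + \left(3 + T\right) - 5 \sqrt{3 + T}}{T} = \frac{6 + T - 5 \sqrt{3 + T}}{T}$)
$o{\left(12 \right)} 196 = \frac{6 + 12 - 5 \sqrt{3 + 12}}{12} \cdot 196 = \frac{6 + 12 - 5 \sqrt{15}}{12} \cdot 196 = \frac{18 - 5 \sqrt{15}}{12} \cdot 196 = \left(\frac{3}{2} - \frac{5 \sqrt{15}}{12}\right) 196 = 294 - \frac{245 \sqrt{15}}{3}$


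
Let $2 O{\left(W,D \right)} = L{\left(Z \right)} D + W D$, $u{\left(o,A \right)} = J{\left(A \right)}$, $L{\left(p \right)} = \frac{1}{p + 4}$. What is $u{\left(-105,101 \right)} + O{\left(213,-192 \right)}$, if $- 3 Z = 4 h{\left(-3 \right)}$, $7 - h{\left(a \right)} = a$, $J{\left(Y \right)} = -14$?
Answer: $- \frac{143162}{7} \approx -20452.0$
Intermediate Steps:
$h{\left(a \right)} = 7 - a$
$Z = - \frac{40}{3}$ ($Z = - \frac{4 \left(7 - -3\right)}{3} = - \frac{4 \left(7 + 3\right)}{3} = - \frac{4 \cdot 10}{3} = \left(- \frac{1}{3}\right) 40 = - \frac{40}{3} \approx -13.333$)
$L{\left(p \right)} = \frac{1}{4 + p}$
$u{\left(o,A \right)} = -14$
$O{\left(W,D \right)} = - \frac{3 D}{56} + \frac{D W}{2}$ ($O{\left(W,D \right)} = \frac{\frac{D}{4 - \frac{40}{3}} + W D}{2} = \frac{\frac{D}{- \frac{28}{3}} + D W}{2} = \frac{- \frac{3 D}{28} + D W}{2} = - \frac{3 D}{56} + \frac{D W}{2}$)
$u{\left(-105,101 \right)} + O{\left(213,-192 \right)} = -14 + \frac{1}{56} \left(-192\right) \left(-3 + 28 \cdot 213\right) = -14 + \frac{1}{56} \left(-192\right) \left(-3 + 5964\right) = -14 + \frac{1}{56} \left(-192\right) 5961 = -14 - \frac{143064}{7} = - \frac{143162}{7}$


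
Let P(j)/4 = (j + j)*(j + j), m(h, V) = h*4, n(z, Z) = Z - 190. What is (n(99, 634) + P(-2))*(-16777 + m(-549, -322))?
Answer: -9638284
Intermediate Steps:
n(z, Z) = -190 + Z
m(h, V) = 4*h
P(j) = 16*j² (P(j) = 4*((j + j)*(j + j)) = 4*((2*j)*(2*j)) = 4*(4*j²) = 16*j²)
(n(99, 634) + P(-2))*(-16777 + m(-549, -322)) = ((-190 + 634) + 16*(-2)²)*(-16777 + 4*(-549)) = (444 + 16*4)*(-16777 - 2196) = (444 + 64)*(-18973) = 508*(-18973) = -9638284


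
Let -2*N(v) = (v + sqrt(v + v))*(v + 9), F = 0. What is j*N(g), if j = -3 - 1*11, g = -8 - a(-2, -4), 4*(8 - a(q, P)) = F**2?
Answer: 784 - 196*I*sqrt(2) ≈ 784.0 - 277.19*I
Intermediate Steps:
a(q, P) = 8 (a(q, P) = 8 - 1/4*0**2 = 8 - 1/4*0 = 8 + 0 = 8)
g = -16 (g = -8 - 1*8 = -8 - 8 = -16)
N(v) = -(9 + v)*(v + sqrt(2)*sqrt(v))/2 (N(v) = -(v + sqrt(v + v))*(v + 9)/2 = -(v + sqrt(2*v))*(9 + v)/2 = -(v + sqrt(2)*sqrt(v))*(9 + v)/2 = -(9 + v)*(v + sqrt(2)*sqrt(v))/2)
j = -14 (j = -3 - 11 = -14)
j*N(g) = -14*(-9/2*(-16) - 1/2*(-16)**2 - 9*sqrt(2)*sqrt(-16)/2 - sqrt(2)*(-16)**(3/2)/2) = -14*(72 - 1/2*256 - 9*sqrt(2)*4*I/2 - sqrt(2)*(-64*I)/2) = -14*(72 - 128 - 18*I*sqrt(2) + 32*I*sqrt(2)) = -14*(-56 + 14*I*sqrt(2)) = 784 - 196*I*sqrt(2)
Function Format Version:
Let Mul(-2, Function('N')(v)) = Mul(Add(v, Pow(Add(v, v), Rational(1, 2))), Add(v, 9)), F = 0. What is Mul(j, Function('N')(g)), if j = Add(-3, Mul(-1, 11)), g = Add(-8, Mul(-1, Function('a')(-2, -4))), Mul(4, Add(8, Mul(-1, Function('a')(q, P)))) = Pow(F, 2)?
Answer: Add(784, Mul(-196, I, Pow(2, Rational(1, 2)))) ≈ Add(784.00, Mul(-277.19, I))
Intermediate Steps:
Function('a')(q, P) = 8 (Function('a')(q, P) = Add(8, Mul(Rational(-1, 4), Pow(0, 2))) = Add(8, Mul(Rational(-1, 4), 0)) = Add(8, 0) = 8)
g = -16 (g = Add(-8, Mul(-1, 8)) = Add(-8, -8) = -16)
Function('N')(v) = Mul(Rational(-1, 2), Add(9, v), Add(v, Mul(Pow(2, Rational(1, 2)), Pow(v, Rational(1, 2))))) (Function('N')(v) = Mul(Rational(-1, 2), Mul(Add(v, Pow(Add(v, v), Rational(1, 2))), Add(v, 9))) = Mul(Rational(-1, 2), Mul(Add(v, Pow(Mul(2, v), Rational(1, 2))), Add(9, v))) = Mul(Rational(-1, 2), Mul(Add(v, Mul(Pow(2, Rational(1, 2)), Pow(v, Rational(1, 2)))), Add(9, v))) = Mul(Rational(-1, 2), Mul(Add(9, v), Add(v, Mul(Pow(2, Rational(1, 2)), Pow(v, Rational(1, 2)))))) = Mul(Rational(-1, 2), Add(9, v), Add(v, Mul(Pow(2, Rational(1, 2)), Pow(v, Rational(1, 2))))))
j = -14 (j = Add(-3, -11) = -14)
Mul(j, Function('N')(g)) = Mul(-14, Add(Mul(Rational(-9, 2), -16), Mul(Rational(-1, 2), Pow(-16, 2)), Mul(Rational(-9, 2), Pow(2, Rational(1, 2)), Pow(-16, Rational(1, 2))), Mul(Rational(-1, 2), Pow(2, Rational(1, 2)), Pow(-16, Rational(3, 2))))) = Mul(-14, Add(72, Mul(Rational(-1, 2), 256), Mul(Rational(-9, 2), Pow(2, Rational(1, 2)), Mul(4, I)), Mul(Rational(-1, 2), Pow(2, Rational(1, 2)), Mul(-64, I)))) = Mul(-14, Add(72, -128, Mul(-18, I, Pow(2, Rational(1, 2))), Mul(32, I, Pow(2, Rational(1, 2))))) = Mul(-14, Add(-56, Mul(14, I, Pow(2, Rational(1, 2))))) = Add(784, Mul(-196, I, Pow(2, Rational(1, 2))))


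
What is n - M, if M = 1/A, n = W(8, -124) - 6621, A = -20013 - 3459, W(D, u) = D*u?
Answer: -178692335/23472 ≈ -7613.0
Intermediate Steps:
A = -23472
n = -7613 (n = 8*(-124) - 6621 = -992 - 6621 = -7613)
M = -1/23472 (M = 1/(-23472) = -1/23472 ≈ -4.2604e-5)
n - M = -7613 - 1*(-1/23472) = -7613 + 1/23472 = -178692335/23472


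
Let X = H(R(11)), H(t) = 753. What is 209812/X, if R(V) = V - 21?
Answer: 209812/753 ≈ 278.63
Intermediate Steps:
R(V) = -21 + V
X = 753
209812/X = 209812/753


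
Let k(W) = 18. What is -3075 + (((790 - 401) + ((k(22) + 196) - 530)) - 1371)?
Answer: -4373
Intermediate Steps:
-3075 + (((790 - 401) + ((k(22) + 196) - 530)) - 1371) = -3075 + (((790 - 401) + ((18 + 196) - 530)) - 1371) = -3075 + ((389 + (214 - 530)) - 1371) = -3075 + ((389 - 316) - 1371) = -3075 + (73 - 1371) = -3075 - 1298 = -4373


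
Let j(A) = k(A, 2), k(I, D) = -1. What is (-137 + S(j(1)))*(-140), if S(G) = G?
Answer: 19320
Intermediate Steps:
j(A) = -1
(-137 + S(j(1)))*(-140) = (-137 - 1)*(-140) = -138*(-140) = 19320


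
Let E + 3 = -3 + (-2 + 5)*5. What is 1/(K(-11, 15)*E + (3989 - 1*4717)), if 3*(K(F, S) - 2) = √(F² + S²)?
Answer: -355/250493 - 3*√346/500986 ≈ -0.0015286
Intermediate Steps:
E = 9 (E = -3 + (-3 + (-2 + 5)*5) = -3 + (-3 + 3*5) = -3 + (-3 + 15) = -3 + 12 = 9)
K(F, S) = 2 + √(F² + S²)/3
1/(K(-11, 15)*E + (3989 - 1*4717)) = 1/((2 + √((-11)² + 15²)/3)*9 + (3989 - 1*4717)) = 1/((2 + √(121 + 225)/3)*9 + (3989 - 4717)) = 1/((2 + √346/3)*9 - 728) = 1/((18 + 3*√346) - 728) = 1/(-710 + 3*√346)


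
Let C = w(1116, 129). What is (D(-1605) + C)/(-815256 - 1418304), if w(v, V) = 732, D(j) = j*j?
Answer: -858919/744520 ≈ -1.1537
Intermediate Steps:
D(j) = j²
C = 732
(D(-1605) + C)/(-815256 - 1418304) = ((-1605)² + 732)/(-815256 - 1418304) = (2576025 + 732)/(-2233560) = 2576757*(-1/2233560) = -858919/744520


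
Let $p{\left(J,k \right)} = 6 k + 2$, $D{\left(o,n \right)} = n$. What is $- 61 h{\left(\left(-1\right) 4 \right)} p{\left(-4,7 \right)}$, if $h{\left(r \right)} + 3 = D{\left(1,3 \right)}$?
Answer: $0$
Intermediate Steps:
$p{\left(J,k \right)} = 2 + 6 k$
$h{\left(r \right)} = 0$ ($h{\left(r \right)} = -3 + 3 = 0$)
$- 61 h{\left(\left(-1\right) 4 \right)} p{\left(-4,7 \right)} = \left(-61\right) 0 \left(2 + 6 \cdot 7\right) = 0 \left(2 + 42\right) = 0 \cdot 44 = 0$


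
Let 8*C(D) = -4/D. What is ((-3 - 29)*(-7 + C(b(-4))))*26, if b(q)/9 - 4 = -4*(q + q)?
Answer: 471848/81 ≈ 5825.3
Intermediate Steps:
b(q) = 36 - 72*q (b(q) = 36 + 9*(-4*(q + q)) = 36 + 9*(-8*q) = 36 - 72*q)
C(D) = -1/(2*D) (C(D) = (-4/D)/8 = -1/(2*D))
((-3 - 29)*(-7 + C(b(-4))))*26 = ((-3 - 29)*(-7 - 1/(2*(36 - 72*(-4)))))*26 = -32*(-7 - 1/(2*(36 + 288)))*26 = -32*(-7 - 1/2/324)*26 = -32*(-7 - 1/2*1/324)*26 = -32*(-7 - 1/648)*26 = -32*(-4537/648)*26 = (18148/81)*26 = 471848/81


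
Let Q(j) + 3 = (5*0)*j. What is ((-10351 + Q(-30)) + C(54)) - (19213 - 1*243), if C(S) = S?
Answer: -29270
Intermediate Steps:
Q(j) = -3 (Q(j) = -3 + (5*0)*j = -3 + 0*j = -3 + 0 = -3)
((-10351 + Q(-30)) + C(54)) - (19213 - 1*243) = ((-10351 - 3) + 54) - (19213 - 1*243) = (-10354 + 54) - (19213 - 243) = -10300 - 1*18970 = -10300 - 18970 = -29270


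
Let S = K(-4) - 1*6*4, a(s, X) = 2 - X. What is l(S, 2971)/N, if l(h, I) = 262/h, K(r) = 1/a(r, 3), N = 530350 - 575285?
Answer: 262/1123375 ≈ 0.00023323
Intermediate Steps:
N = -44935
K(r) = -1 (K(r) = 1/(2 - 1*3) = 1/(2 - 3) = 1/(-1) = -1)
S = -25 (S = -1 - 1*6*4 = -1 - 6*4 = -1 - 24 = -25)
l(S, 2971)/N = (262/(-25))/(-44935) = (262*(-1/25))*(-1/44935) = -262/25*(-1/44935) = 262/1123375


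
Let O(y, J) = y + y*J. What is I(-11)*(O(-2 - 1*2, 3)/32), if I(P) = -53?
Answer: 53/2 ≈ 26.500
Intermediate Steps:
O(y, J) = y + J*y
I(-11)*(O(-2 - 1*2, 3)/32) = -53*(-2 - 1*2)*(1 + 3)/32 = -53*(-2 - 2)*4/32 = -53*(-4*4)/32 = -(-848)/32 = -53*(-1/2) = 53/2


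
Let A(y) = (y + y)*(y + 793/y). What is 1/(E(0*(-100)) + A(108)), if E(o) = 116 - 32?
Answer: 1/24998 ≈ 4.0003e-5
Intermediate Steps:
A(y) = 2*y*(y + 793/y) (A(y) = (2*y)*(y + 793/y) = 2*y*(y + 793/y))
E(o) = 84
1/(E(0*(-100)) + A(108)) = 1/(84 + (1586 + 2*108²)) = 1/(84 + (1586 + 2*11664)) = 1/(84 + (1586 + 23328)) = 1/(84 + 24914) = 1/24998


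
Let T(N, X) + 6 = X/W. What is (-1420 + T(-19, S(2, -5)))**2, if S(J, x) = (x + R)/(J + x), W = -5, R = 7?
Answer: 457446544/225 ≈ 2.0331e+6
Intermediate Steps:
S(J, x) = (7 + x)/(J + x) (S(J, x) = (x + 7)/(J + x) = (7 + x)/(J + x))
T(N, X) = -6 - X/5 (T(N, X) = -6 + X/(-5) = -6 + X*(-1/5) = -6 - X/5)
(-1420 + T(-19, S(2, -5)))**2 = (-1420 + (-6 - (7 - 5)/(5*(2 - 5))))**2 = (-1420 + (-6 - 2/(5*(-3))))**2 = (-1420 + (-6 - (-1)*2/15))**2 = (-1420 + (-6 - 1/5*(-2/3)))**2 = (-1420 + (-6 + 2/15))**2 = (-1420 - 88/15)**2 = (-21388/15)**2 = 457446544/225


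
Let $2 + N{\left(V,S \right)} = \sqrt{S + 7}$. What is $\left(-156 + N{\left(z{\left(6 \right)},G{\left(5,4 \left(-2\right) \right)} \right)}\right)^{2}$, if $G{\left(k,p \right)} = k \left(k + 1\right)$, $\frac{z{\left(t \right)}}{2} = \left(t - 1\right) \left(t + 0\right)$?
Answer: $\left(158 - \sqrt{37}\right)^{2} \approx 23079.0$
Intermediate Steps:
$z{\left(t \right)} = 2 t \left(-1 + t\right)$ ($z{\left(t \right)} = 2 \left(t - 1\right) \left(t + 0\right) = 2 \left(-1 + t\right) t = 2 t \left(-1 + t\right)$)
$G{\left(k,p \right)} = k \left(1 + k\right)$
$N{\left(V,S \right)} = -2 + \sqrt{7 + S}$ ($N{\left(V,S \right)} = -2 + \sqrt{S + 7} = -2 + \sqrt{7 + S}$)
$\left(-156 + N{\left(z{\left(6 \right)},G{\left(5,4 \left(-2\right) \right)} \right)}\right)^{2} = \left(-156 - \left(2 - \sqrt{7 + 5 \left(1 + 5\right)}\right)\right)^{2} = \left(-156 - \left(2 - \sqrt{7 + 5 \cdot 6}\right)\right)^{2} = \left(-156 - \left(2 - \sqrt{7 + 30}\right)\right)^{2} = \left(-156 - \left(2 - \sqrt{37}\right)\right)^{2} = \left(-158 + \sqrt{37}\right)^{2}$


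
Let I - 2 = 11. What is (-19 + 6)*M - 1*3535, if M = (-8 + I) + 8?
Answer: -3704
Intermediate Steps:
I = 13 (I = 2 + 11 = 13)
M = 13 (M = (-8 + 13) + 8 = 5 + 8 = 13)
(-19 + 6)*M - 1*3535 = (-19 + 6)*13 - 1*3535 = -13*13 - 3535 = -169 - 3535 = -3704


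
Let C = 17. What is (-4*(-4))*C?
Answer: 272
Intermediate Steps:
(-4*(-4))*C = -4*(-4)*17 = 16*17 = 272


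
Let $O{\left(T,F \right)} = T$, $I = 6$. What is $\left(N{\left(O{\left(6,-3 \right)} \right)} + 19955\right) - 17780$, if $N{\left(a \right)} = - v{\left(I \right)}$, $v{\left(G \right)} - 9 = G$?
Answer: $2160$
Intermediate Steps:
$v{\left(G \right)} = 9 + G$
$N{\left(a \right)} = -15$ ($N{\left(a \right)} = - (9 + 6) = \left(-1\right) 15 = -15$)
$\left(N{\left(O{\left(6,-3 \right)} \right)} + 19955\right) - 17780 = \left(-15 + 19955\right) - 17780 = 19940 - 17780 = 2160$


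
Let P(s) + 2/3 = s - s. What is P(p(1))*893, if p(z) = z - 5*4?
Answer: -1786/3 ≈ -595.33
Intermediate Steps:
p(z) = -20 + z (p(z) = z - 20 = -20 + z)
P(s) = -⅔ (P(s) = -⅔ + (s - s) = -⅔ + 0 = -⅔)
P(p(1))*893 = -⅔*893 = -1786/3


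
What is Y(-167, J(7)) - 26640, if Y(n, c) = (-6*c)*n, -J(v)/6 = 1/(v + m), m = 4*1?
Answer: -299052/11 ≈ -27187.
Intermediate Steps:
m = 4
J(v) = -6/(4 + v) (J(v) = -6/(v + 4) = -6/(4 + v))
Y(n, c) = -6*c*n
Y(-167, J(7)) - 26640 = -6*(-6/(4 + 7))*(-167) - 26640 = -6*(-6/11)*(-167) - 26640 = -6012/11 - 26640 = -299052/11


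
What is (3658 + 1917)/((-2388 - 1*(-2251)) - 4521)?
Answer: -5575/4658 ≈ -1.1969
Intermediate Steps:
(3658 + 1917)/((-2388 - 1*(-2251)) - 4521) = 5575/((-2388 + 2251) - 4521) = 5575/(-137 - 4521) = 5575/(-4658) = 5575*(-1/4658) = -5575/4658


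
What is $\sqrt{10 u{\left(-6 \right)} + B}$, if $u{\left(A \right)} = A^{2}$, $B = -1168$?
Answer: $2 i \sqrt{202} \approx 28.425 i$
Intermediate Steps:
$\sqrt{10 u{\left(-6 \right)} + B} = \sqrt{10 \left(-6\right)^{2} - 1168} = \sqrt{10 \cdot 36 - 1168} = \sqrt{360 - 1168} = \sqrt{-808} = 2 i \sqrt{202}$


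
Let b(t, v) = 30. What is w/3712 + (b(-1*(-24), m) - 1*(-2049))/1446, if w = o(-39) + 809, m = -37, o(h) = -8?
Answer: 1479249/894592 ≈ 1.6535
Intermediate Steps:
w = 801 (w = -8 + 809 = 801)
w/3712 + (b(-1*(-24), m) - 1*(-2049))/1446 = 801/3712 + (30 - 1*(-2049))/1446 = 801*(1/3712) + (30 + 2049)*(1/1446) = 801/3712 + 2079*(1/1446) = 801/3712 + 693/482 = 1479249/894592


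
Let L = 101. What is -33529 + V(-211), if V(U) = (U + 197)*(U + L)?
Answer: -31989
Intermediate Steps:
V(U) = (101 + U)*(197 + U) (V(U) = (U + 197)*(U + 101) = (197 + U)*(101 + U) = (101 + U)*(197 + U))
-33529 + V(-211) = -33529 + (19897 + (-211)² + 298*(-211)) = -33529 + (19897 + 44521 - 62878) = -33529 + 1540 = -31989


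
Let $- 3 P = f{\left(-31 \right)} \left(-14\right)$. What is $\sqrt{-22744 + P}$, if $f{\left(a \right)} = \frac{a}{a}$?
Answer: $\frac{i \sqrt{204654}}{3} \approx 150.8 i$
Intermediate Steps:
$f{\left(a \right)} = 1$
$P = \frac{14}{3}$ ($P = - \frac{1 \left(-14\right)}{3} = \left(- \frac{1}{3}\right) \left(-14\right) = \frac{14}{3} \approx 4.6667$)
$\sqrt{-22744 + P} = \sqrt{-22744 + \frac{14}{3}} = \sqrt{- \frac{68218}{3}} = \frac{i \sqrt{204654}}{3}$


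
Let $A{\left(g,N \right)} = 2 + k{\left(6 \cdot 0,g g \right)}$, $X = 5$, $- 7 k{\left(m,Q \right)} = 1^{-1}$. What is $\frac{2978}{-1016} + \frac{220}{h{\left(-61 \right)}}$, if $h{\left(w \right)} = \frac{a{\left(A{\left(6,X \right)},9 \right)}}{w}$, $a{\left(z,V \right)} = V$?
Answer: $- \frac{6830761}{4572} \approx -1494.0$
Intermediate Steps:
$k{\left(m,Q \right)} = - \frac{1}{7}$ ($k{\left(m,Q \right)} = - \frac{1}{7 \cdot 1} = \left(- \frac{1}{7}\right) 1 = - \frac{1}{7}$)
$A{\left(g,N \right)} = \frac{13}{7}$ ($A{\left(g,N \right)} = 2 - \frac{1}{7} = \frac{13}{7}$)
$h{\left(w \right)} = \frac{9}{w}$
$\frac{2978}{-1016} + \frac{220}{h{\left(-61 \right)}} = \frac{2978}{-1016} + \frac{220}{9 \frac{1}{-61}} = 2978 \left(- \frac{1}{1016}\right) + \frac{220}{9 \left(- \frac{1}{61}\right)} = - \frac{1489}{508} + \frac{220}{- \frac{9}{61}} = - \frac{1489}{508} + 220 \left(- \frac{61}{9}\right) = - \frac{1489}{508} - \frac{13420}{9} = - \frac{6830761}{4572}$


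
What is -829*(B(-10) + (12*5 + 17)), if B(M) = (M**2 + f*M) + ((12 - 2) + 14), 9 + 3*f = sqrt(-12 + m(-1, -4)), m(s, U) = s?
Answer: -191499 + 8290*I*sqrt(13)/3 ≈ -1.915e+5 + 9963.3*I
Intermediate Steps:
f = -3 + I*sqrt(13)/3 (f = -3 + sqrt(-12 - 1)/3 = -3 + sqrt(-13)/3 = -3 + (I*sqrt(13))/3 = -3 + I*sqrt(13)/3 ≈ -3.0 + 1.2019*I)
B(M) = 24 + M**2 + M*(-3 + I*sqrt(13)/3) (B(M) = (M**2 + (-3 + I*sqrt(13)/3)*M) + ((12 - 2) + 14) = (M**2 + M*(-3 + I*sqrt(13)/3)) + (10 + 14) = (M**2 + M*(-3 + I*sqrt(13)/3)) + 24 = 24 + M**2 + M*(-3 + I*sqrt(13)/3))
-829*(B(-10) + (12*5 + 17)) = -829*((24 + (-10)**2 - 1/3*(-10)*(9 - I*sqrt(13))) + (12*5 + 17)) = -829*((24 + 100 + (30 - 10*I*sqrt(13)/3)) + (60 + 17)) = -829*((154 - 10*I*sqrt(13)/3) + 77) = -829*(231 - 10*I*sqrt(13)/3) = -191499 + 8290*I*sqrt(13)/3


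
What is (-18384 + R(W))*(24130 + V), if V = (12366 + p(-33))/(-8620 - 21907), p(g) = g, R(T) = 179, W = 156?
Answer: -13409879042285/30527 ≈ -4.3928e+8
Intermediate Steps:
V = -12333/30527 (V = (12366 - 33)/(-8620 - 21907) = 12333/(-30527) = 12333*(-1/30527) = -12333/30527 ≈ -0.40400)
(-18384 + R(W))*(24130 + V) = (-18384 + 179)*(24130 - 12333/30527) = -18205*736604177/30527 = -13409879042285/30527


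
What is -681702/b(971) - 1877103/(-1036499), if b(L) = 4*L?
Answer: -349646386623/2012881058 ≈ -173.70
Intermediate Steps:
-681702/b(971) - 1877103/(-1036499) = -681702/(4*971) - 1877103/(-1036499) = -681702/3884 - 1877103*(-1/1036499) = -681702*1/3884 + 1877103/1036499 = -340851/1942 + 1877103/1036499 = -349646386623/2012881058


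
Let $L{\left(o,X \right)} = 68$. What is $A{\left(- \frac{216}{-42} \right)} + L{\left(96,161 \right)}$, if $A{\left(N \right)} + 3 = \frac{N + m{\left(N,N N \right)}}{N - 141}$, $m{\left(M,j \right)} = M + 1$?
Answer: $\frac{61736}{951} \approx 64.917$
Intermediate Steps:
$m{\left(M,j \right)} = 1 + M$
$A{\left(N \right)} = -3 + \frac{1 + 2 N}{-141 + N}$ ($A{\left(N \right)} = -3 + \frac{N + \left(1 + N\right)}{N - 141} = -3 + \frac{1 + 2 N}{-141 + N}$)
$A{\left(- \frac{216}{-42} \right)} + L{\left(96,161 \right)} = \frac{424 - - \frac{216}{-42}}{-141 - \frac{216}{-42}} + 68 = \frac{424 - \left(-216\right) \left(- \frac{1}{42}\right)}{-141 - - \frac{36}{7}} + 68 = \frac{424 - \frac{36}{7}}{-141 + \frac{36}{7}} + 68 = \frac{424 - \frac{36}{7}}{- \frac{951}{7}} + 68 = \left(- \frac{7}{951}\right) \frac{2932}{7} + 68 = - \frac{2932}{951} + 68 = \frac{61736}{951}$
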